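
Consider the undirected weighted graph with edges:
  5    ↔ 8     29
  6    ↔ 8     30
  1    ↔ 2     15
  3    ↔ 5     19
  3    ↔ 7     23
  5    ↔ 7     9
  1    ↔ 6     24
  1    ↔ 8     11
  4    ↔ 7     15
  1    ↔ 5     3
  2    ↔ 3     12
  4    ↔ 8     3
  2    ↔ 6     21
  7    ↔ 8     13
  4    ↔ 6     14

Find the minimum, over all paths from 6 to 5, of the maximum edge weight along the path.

Some routes from 6 to 5:
6-4-8-7-5: max(14, 3, 13, 9) = 14
6-4-7-8-1-5: max(14, 15, 13, 11, 3) = 15
6-4-7-5: max(14, 15, 9) = 15
6-4-8-1-5: max(14, 3, 11, 3) = 14
Smallest bottleneck: 14.

14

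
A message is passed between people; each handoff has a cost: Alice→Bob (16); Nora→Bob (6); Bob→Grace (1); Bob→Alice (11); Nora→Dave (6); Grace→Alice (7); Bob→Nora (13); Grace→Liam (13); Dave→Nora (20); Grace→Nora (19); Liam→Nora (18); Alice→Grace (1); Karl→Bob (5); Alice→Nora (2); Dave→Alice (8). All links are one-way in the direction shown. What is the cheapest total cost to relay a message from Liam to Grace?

Paths from Liam to Grace:
Liam -> Nora -> Dave -> Alice -> Bob -> Grace: 18 + 6 + 8 + 16 + 1 = 49
Liam -> Nora -> Dave -> Alice -> Grace: 18 + 6 + 8 + 1 = 33
Liam -> Nora -> Bob -> Grace: 18 + 6 + 1 = 25
Liam -> Nora -> Bob -> Alice -> Grace: 18 + 6 + 11 + 1 = 36
Shortest: 25.

25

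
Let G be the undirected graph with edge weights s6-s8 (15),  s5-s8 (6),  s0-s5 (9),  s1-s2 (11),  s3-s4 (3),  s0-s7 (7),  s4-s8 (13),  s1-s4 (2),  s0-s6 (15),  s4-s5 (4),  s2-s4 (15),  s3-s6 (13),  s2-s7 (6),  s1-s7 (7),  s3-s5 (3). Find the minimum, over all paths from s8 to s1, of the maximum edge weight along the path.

6

Comparing a few candidate routes:
s8→s4→s3→s5→s0→s7→s2→s1: max(13, 3, 3, 9, 7, 6, 11) = 13
s8→s5→s4→s1: max(6, 4, 2) = 6
s8→s5→s0→s7→s2→s1: max(6, 9, 7, 6, 11) = 11
s8→s5→s3→s4→s1: max(6, 3, 3, 2) = 6
s8→s5→s0→s7→s1: max(6, 9, 7, 7) = 9
s8→s4→s1: max(13, 2) = 13
Smallest bottleneck: 6.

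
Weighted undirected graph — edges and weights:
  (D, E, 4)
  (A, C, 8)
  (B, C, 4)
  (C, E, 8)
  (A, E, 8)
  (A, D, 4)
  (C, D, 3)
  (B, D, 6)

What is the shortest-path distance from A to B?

10

Checking several routes:
A - E - D - B: 8 + 4 + 6 = 18
A - D - B: 4 + 6 = 10
A - D - C - B: 4 + 3 + 4 = 11
A - C - D - B: 8 + 3 + 6 = 17
A - C - B: 8 + 4 = 12
A - E - D - C - B: 8 + 4 + 3 + 4 = 19
Shortest: 10.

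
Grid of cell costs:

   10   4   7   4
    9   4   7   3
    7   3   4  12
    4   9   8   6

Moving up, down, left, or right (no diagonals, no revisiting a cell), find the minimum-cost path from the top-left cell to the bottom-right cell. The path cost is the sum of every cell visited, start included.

39

Take (0,0) (0,1) (1,1) (2,1) (2,2) (3,2) (3,3) for a total of 10 + 4 + 4 + 3 + 4 + 8 + 6 = 39.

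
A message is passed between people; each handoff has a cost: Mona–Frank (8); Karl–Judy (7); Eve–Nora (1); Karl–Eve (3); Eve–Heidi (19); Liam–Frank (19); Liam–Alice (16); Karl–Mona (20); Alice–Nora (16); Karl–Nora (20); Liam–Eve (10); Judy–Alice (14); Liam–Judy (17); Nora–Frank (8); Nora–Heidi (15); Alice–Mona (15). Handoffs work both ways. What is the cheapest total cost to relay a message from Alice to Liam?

A few of the Alice→Liam routes:
Alice → Judy → Liam: 14 + 17 = 31
Alice → Judy → Karl → Eve → Liam: 14 + 7 + 3 + 10 = 34
Alice → Liam: 16
Alice → Nora → Eve → Liam: 16 + 1 + 10 = 27
The minimum is 16.

16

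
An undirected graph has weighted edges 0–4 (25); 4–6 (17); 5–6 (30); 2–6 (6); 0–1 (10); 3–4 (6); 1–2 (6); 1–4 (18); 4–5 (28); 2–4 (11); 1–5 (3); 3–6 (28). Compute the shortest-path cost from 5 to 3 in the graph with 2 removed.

Comparing a few candidate routes:
5 → 1 → 4 → 3: 3 + 18 + 6 = 27
5 → 1 → 0 → 4 → 3: 3 + 10 + 25 + 6 = 44
5 → 1 → 4 → 6 → 3: 3 + 18 + 17 + 28 = 66
5 → 6 → 3: 30 + 28 = 58
5 → 6 → 4 → 3: 30 + 17 + 6 = 53
5 → 4 → 3: 28 + 6 = 34
Shortest: 27.

27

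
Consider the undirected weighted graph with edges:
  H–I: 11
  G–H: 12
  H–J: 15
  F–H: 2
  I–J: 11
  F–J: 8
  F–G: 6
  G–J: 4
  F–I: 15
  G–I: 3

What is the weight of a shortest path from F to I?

Some routes from F to I:
F -> I: 15
F -> J -> G -> I: 8 + 4 + 3 = 15
F -> H -> I: 2 + 11 = 13
F -> G -> I: 6 + 3 = 9
The minimum is 9.

9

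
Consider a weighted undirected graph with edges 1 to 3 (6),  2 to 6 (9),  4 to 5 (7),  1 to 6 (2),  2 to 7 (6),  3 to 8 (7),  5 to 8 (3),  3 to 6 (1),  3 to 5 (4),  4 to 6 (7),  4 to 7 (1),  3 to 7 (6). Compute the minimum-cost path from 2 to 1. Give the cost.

11

A few of the 2→1 routes:
2 → 6 → 1: 9 + 2 = 11
2 → 7 → 3 → 6 → 1: 6 + 6 + 1 + 2 = 15
2 → 6 → 3 → 1: 9 + 1 + 6 = 16
2 → 7 → 4 → 6 → 1: 6 + 1 + 7 + 2 = 16
Shortest: 11.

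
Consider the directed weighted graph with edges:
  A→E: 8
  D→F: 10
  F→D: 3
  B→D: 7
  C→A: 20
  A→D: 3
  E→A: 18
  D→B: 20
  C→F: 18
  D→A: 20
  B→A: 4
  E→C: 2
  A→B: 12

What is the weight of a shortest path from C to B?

Candidate routes:
C -> F -> D -> A -> B: 18 + 3 + 20 + 12 = 53
C -> A -> B: 20 + 12 = 32
C -> F -> D -> B: 18 + 3 + 20 = 41
C -> A -> D -> B: 20 + 3 + 20 = 43
Shortest: 32.

32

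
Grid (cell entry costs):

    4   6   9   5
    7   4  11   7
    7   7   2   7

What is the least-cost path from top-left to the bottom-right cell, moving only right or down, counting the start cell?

Best path: r0c0→r0c1→r1c1→r2c1→r2c2→r2c3
Cost: 4 + 6 + 4 + 7 + 2 + 7 = 30

30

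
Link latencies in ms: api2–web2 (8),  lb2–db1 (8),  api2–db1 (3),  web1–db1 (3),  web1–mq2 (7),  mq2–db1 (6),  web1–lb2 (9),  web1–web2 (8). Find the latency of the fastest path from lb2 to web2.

Candidate routes:
lb2→db1→mq2→web1→web2: 8 + 6 + 7 + 8 = 29
lb2→db1→web1→web2: 8 + 3 + 8 = 19
lb2→web1→mq2→db1→api2→web2: 9 + 7 + 6 + 3 + 8 = 33
lb2→web1→web2: 9 + 8 = 17
lb2→web1→db1→api2→web2: 9 + 3 + 3 + 8 = 23
lb2→db1→api2→web2: 8 + 3 + 8 = 19
Shortest: 17 ms.

17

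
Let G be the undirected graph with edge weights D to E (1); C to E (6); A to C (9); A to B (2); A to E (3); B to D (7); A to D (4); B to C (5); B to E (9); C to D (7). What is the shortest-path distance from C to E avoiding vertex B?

6

Paths from C to E avoiding B:
C -> D -> E: 7 + 1 = 8
C -> E: 6
C -> A -> E: 9 + 3 = 12
C -> D -> A -> E: 7 + 4 + 3 = 14
C -> A -> D -> E: 9 + 4 + 1 = 14
The minimum is 6.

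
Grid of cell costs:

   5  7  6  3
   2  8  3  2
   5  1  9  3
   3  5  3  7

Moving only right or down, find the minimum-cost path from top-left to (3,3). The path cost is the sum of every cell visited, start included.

28

Cheapest: r0c0 → r1c0 → r2c0 → r2c1 → r3c1 → r3c2 → r3c3
  5 + 2 + 5 + 1 + 5 + 3 + 7 = 28
(Top row then right column would cost 33.)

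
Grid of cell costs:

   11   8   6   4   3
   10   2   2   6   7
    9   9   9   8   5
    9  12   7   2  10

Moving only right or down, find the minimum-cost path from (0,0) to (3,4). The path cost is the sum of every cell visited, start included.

49

Path r0c0 r0c1 r1c1 r1c2 r1c3 r2c3 r3c3 r3c4: 11 + 8 + 2 + 2 + 6 + 8 + 2 + 10 = 49.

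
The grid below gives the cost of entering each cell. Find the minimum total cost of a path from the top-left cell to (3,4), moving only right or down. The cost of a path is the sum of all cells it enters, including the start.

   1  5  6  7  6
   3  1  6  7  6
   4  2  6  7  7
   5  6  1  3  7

Take [0,0] [1,0] [1,1] [2,1] [2,2] [3,2] [3,3] [3,4] for a total of 1 + 3 + 1 + 2 + 6 + 1 + 3 + 7 = 24.
(Top row then right column would cost 45.)

24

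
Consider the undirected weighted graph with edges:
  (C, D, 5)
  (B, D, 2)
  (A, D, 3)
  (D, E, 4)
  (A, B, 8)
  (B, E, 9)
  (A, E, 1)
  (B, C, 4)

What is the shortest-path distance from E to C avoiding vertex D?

13

Candidate routes:
E-A-B-C: 1 + 8 + 4 = 13
E-B-C: 9 + 4 = 13
The minimum is 13.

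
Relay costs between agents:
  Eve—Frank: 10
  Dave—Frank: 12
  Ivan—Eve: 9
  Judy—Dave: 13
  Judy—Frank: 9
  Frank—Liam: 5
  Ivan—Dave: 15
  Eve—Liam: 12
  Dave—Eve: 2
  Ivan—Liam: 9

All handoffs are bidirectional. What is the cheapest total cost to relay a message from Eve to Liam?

12

Checking several routes:
Eve→Liam: 12
Eve→Dave→Ivan→Liam: 2 + 15 + 9 = 26
Eve→Frank→Liam: 10 + 5 = 15
Eve→Ivan→Liam: 9 + 9 = 18
Eve→Dave→Frank→Liam: 2 + 12 + 5 = 19
The minimum is 12.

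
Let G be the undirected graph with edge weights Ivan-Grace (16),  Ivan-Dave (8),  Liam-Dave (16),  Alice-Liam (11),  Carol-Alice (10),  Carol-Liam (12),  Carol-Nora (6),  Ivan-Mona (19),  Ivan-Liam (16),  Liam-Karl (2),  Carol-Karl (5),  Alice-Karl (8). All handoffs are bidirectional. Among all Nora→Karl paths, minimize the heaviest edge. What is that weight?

Paths from Nora to Karl:
Nora → Carol → Liam → Alice → Karl: max(6, 12, 11, 8) = 12
Nora → Carol → Alice → Liam → Karl: max(6, 10, 11, 2) = 11
Nora → Carol → Liam → Karl: max(6, 12, 2) = 12
Nora → Carol → Alice → Karl: max(6, 10, 8) = 10
Nora → Carol → Karl: max(6, 5) = 6
Smallest bottleneck: 6.

6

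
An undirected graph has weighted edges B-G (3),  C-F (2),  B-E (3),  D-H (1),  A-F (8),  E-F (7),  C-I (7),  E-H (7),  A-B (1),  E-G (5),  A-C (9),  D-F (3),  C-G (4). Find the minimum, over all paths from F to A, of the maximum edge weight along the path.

A few of the F→A routes:
F -> E -> B -> A: max(7, 3, 1) = 7
F -> C -> G -> B -> A: max(2, 4, 3, 1) = 4
F -> D -> H -> E -> G -> B -> A: max(3, 1, 7, 5, 3, 1) = 7
F -> C -> G -> E -> B -> A: max(2, 4, 5, 3, 1) = 5
F -> D -> H -> E -> B -> A: max(3, 1, 7, 3, 1) = 7
F -> E -> G -> B -> A: max(7, 5, 3, 1) = 7
Best route has worst link 4.

4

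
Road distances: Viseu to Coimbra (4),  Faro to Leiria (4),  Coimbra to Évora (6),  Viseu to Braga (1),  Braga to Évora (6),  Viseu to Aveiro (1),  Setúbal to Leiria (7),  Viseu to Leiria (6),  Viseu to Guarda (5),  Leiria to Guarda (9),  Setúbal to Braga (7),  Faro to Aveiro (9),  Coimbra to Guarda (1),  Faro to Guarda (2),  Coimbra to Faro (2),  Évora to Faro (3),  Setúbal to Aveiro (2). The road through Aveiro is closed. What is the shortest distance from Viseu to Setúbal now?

8

Comparing a few candidate routes:
Viseu-Braga-Setúbal: 1 + 7 = 8
Viseu-Coimbra-Faro-Leiria-Setúbal: 4 + 2 + 4 + 7 = 17
Viseu-Guarda-Faro-Leiria-Setúbal: 5 + 2 + 4 + 7 = 18
Viseu-Guarda-Coimbra-Faro-Leiria-Setúbal: 5 + 1 + 2 + 4 + 7 = 19
Viseu-Coimbra-Guarda-Faro-Leiria-Setúbal: 4 + 1 + 2 + 4 + 7 = 18
Viseu-Leiria-Setúbal: 6 + 7 = 13
Shortest: 8.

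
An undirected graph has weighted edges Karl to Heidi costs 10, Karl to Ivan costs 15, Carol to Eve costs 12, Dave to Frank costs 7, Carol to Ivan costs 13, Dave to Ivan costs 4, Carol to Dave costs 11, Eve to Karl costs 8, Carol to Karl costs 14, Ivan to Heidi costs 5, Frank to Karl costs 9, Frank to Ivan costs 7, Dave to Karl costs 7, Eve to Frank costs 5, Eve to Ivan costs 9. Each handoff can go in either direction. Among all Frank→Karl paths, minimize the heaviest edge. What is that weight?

Some routes from Frank to Karl:
Frank-Eve-Karl: max(5, 8) = 8
Frank-Dave-Karl: max(7, 7) = 7
Frank-Ivan-Dave-Karl: max(7, 4, 7) = 7
Smallest bottleneck: 7.

7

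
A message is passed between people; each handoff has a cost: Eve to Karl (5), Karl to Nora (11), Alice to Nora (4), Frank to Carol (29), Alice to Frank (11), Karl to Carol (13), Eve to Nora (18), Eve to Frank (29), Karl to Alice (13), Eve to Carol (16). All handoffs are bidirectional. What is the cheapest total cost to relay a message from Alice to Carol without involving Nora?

Candidate routes:
Alice → Karl → Eve → Carol: 13 + 5 + 16 = 34
Alice → Frank → Eve → Carol: 11 + 29 + 16 = 56
Alice → Frank → Carol: 11 + 29 = 40
Alice → Karl → Eve → Frank → Carol: 13 + 5 + 29 + 29 = 76
Alice → Frank → Eve → Karl → Carol: 11 + 29 + 5 + 13 = 58
Alice → Karl → Carol: 13 + 13 = 26
Shortest: 26.

26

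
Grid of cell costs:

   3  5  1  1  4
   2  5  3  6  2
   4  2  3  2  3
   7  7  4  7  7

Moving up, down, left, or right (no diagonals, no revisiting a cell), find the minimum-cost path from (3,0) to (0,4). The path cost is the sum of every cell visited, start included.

Path (3,0) → (2,0) → (2,1) → (2,2) → (1,2) → (0,2) → (0,3) → (0,4): 7 + 4 + 2 + 3 + 3 + 1 + 1 + 4 = 25.

25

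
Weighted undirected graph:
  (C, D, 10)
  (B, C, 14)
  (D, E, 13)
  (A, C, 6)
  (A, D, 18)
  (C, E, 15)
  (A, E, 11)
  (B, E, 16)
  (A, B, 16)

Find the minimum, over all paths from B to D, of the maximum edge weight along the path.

14

Checking several routes:
B - A - E - C - D: max(16, 11, 15, 10) = 16
B - C - E - D: max(14, 15, 13) = 15
B - A - C - E - D: max(16, 6, 15, 13) = 16
B - C - A - E - D: max(14, 6, 11, 13) = 14
B - A - C - D: max(16, 6, 10) = 16
B - C - D: max(14, 10) = 14
Smallest bottleneck: 14.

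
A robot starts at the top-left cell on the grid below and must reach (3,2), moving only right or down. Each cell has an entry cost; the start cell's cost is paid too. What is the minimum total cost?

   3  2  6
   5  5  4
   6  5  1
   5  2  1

16

Path [0,0] [0,1] [1,1] [1,2] [2,2] [3,2]: 3 + 2 + 5 + 4 + 1 + 1 = 16.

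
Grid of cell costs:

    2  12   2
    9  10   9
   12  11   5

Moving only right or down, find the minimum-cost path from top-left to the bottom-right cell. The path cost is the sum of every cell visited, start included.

Take [0,0] → [0,1] → [0,2] → [1,2] → [2,2] for a total of 2 + 12 + 2 + 9 + 5 = 30.

30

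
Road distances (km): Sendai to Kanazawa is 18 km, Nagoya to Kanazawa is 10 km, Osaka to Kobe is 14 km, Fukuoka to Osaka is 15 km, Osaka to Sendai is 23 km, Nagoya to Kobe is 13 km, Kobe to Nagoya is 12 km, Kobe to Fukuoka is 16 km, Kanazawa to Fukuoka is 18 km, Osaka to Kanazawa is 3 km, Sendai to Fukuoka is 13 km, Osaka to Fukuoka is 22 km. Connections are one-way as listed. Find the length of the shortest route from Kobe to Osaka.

Routes from Kobe to Osaka:
Kobe-Fukuoka-Osaka: 16 + 15 = 31
Kobe-Nagoya-Kanazawa-Fukuoka-Osaka: 12 + 10 + 18 + 15 = 55
Best route has total 31 km.

31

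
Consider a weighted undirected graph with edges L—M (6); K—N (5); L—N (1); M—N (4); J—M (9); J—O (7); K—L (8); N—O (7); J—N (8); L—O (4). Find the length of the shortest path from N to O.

A few of the N→O routes:
N→J→O: 8 + 7 = 15
N→O: 7
N→K→L→O: 5 + 8 + 4 = 17
N→L→O: 1 + 4 = 5
N→M→L→O: 4 + 6 + 4 = 14
Best route has total 5.

5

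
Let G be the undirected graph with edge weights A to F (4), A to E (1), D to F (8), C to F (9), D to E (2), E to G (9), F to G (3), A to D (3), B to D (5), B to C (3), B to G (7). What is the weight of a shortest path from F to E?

5

A few of the F→E routes:
F → A → D → E: 4 + 3 + 2 = 9
F → D → E: 8 + 2 = 10
F → A → E: 4 + 1 = 5
Shortest: 5.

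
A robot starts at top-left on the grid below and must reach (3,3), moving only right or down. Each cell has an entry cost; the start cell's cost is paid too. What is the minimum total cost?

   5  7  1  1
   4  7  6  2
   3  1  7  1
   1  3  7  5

Cheapest: r0c0→r0c1→r0c2→r0c3→r1c3→r2c3→r3c3
  5 + 7 + 1 + 1 + 2 + 1 + 5 = 22

22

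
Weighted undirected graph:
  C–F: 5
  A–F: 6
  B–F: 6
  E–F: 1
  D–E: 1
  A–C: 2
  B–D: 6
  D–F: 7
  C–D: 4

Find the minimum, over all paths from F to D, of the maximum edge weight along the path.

1

Checking several routes:
F -> E -> D: max(1, 1) = 1
F -> B -> D: max(6, 6) = 6
F -> C -> D: max(5, 4) = 5
The minimum achievable maximum is 1.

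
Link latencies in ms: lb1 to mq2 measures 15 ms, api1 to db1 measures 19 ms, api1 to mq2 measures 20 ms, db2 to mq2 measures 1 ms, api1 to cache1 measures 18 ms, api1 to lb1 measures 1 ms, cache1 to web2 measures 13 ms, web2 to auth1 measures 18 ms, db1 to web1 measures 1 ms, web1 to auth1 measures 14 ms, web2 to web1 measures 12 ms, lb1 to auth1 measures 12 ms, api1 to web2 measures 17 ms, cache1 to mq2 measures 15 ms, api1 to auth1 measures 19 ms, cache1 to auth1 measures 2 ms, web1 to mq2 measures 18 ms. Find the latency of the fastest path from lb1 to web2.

Some routes from lb1 to web2:
lb1 - auth1 - web2: 12 + 18 = 30
lb1 - auth1 - cache1 - web2: 12 + 2 + 13 = 27
lb1 - api1 - web2: 1 + 17 = 18
lb1 - api1 - cache1 - web2: 1 + 18 + 13 = 32
The minimum is 18 ms.

18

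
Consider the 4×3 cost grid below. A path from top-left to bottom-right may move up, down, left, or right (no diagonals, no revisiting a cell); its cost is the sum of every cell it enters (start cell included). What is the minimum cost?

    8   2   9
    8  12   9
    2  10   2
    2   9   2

31

One optimal route is r0c0 r1c0 r2c0 r3c0 r3c1 r3c2.
Its cost is 8 + 8 + 2 + 2 + 9 + 2 = 31.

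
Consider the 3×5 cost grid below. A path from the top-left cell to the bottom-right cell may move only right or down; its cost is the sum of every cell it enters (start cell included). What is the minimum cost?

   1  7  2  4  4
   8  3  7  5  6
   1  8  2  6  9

33

Path [0,0] → [0,1] → [0,2] → [0,3] → [0,4] → [1,4] → [2,4]: 1 + 7 + 2 + 4 + 4 + 6 + 9 = 33.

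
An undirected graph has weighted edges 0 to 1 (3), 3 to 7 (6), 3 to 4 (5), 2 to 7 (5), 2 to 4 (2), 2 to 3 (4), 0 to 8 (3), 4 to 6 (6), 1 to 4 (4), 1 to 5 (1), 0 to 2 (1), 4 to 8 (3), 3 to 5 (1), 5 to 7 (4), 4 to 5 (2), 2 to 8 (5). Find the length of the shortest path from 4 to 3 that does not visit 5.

Some routes from 4 to 3 avoiding 5:
4 - 3: 5
4 - 2 - 3: 2 + 4 = 6
4 - 8 - 0 - 2 - 3: 3 + 3 + 1 + 4 = 11
4 - 8 - 2 - 3: 3 + 5 + 4 = 12
Best route has total 5.

5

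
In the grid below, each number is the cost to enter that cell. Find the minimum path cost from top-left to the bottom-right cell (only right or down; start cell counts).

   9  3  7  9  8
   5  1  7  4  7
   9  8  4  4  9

Best path: (0,0)→(0,1)→(1,1)→(1,2)→(1,3)→(2,3)→(2,4)
Cost: 9 + 3 + 1 + 7 + 4 + 4 + 9 = 37

37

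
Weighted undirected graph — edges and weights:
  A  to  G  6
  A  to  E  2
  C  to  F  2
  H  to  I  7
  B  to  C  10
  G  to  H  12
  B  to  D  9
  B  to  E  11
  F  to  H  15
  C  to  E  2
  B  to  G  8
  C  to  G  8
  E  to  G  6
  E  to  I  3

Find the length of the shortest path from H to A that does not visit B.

12

Checking several routes:
H→G→E→A: 12 + 6 + 2 = 20
H→G→A: 12 + 6 = 18
H→I→E→A: 7 + 3 + 2 = 12
Best route has total 12.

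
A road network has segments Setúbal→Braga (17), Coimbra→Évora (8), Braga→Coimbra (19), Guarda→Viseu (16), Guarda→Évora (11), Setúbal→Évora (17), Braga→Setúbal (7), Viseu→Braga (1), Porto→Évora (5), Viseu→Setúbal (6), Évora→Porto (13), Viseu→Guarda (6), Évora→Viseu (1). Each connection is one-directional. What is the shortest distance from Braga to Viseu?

25

Paths from Braga to Viseu:
Braga → Coimbra → Évora → Viseu: 19 + 8 + 1 = 28
Braga → Setúbal → Évora → Viseu: 7 + 17 + 1 = 25
The minimum is 25 km.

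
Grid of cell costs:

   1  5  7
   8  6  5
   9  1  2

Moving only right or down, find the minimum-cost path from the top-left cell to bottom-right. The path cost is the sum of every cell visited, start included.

15

Path [0,0] [0,1] [1,1] [2,1] [2,2]: 1 + 5 + 6 + 1 + 2 = 15.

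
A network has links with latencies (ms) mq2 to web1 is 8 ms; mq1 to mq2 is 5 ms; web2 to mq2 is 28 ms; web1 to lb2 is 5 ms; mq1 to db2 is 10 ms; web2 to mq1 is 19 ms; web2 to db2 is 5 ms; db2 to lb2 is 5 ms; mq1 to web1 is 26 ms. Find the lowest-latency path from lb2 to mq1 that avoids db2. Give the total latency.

18

Routes from lb2 to mq1 avoiding db2:
lb2 -> web1 -> mq1: 5 + 26 = 31
lb2 -> web1 -> mq2 -> web2 -> mq1: 5 + 8 + 28 + 19 = 60
lb2 -> web1 -> mq2 -> mq1: 5 + 8 + 5 = 18
Shortest: 18 ms.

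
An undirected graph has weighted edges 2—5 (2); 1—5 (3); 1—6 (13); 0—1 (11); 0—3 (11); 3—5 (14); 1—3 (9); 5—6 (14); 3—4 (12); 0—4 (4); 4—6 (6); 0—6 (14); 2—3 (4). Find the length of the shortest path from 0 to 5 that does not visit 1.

17

Some routes from 0 to 5 avoiding 1:
0 -> 4 -> 3 -> 2 -> 5: 4 + 12 + 4 + 2 = 22
0 -> 3 -> 2 -> 5: 11 + 4 + 2 = 17
0 -> 3 -> 5: 11 + 14 = 25
0 -> 4 -> 6 -> 5: 4 + 6 + 14 = 24
Best route has total 17.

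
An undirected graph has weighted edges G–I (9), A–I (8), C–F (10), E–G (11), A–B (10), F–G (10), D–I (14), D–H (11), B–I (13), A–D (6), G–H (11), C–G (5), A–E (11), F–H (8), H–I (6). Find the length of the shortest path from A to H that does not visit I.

Candidate routes:
A → D → H: 6 + 11 = 17
A → E → G → F → H: 11 + 11 + 10 + 8 = 40
A → E → G → C → F → H: 11 + 11 + 5 + 10 + 8 = 45
A → E → G → H: 11 + 11 + 11 = 33
Shortest: 17.

17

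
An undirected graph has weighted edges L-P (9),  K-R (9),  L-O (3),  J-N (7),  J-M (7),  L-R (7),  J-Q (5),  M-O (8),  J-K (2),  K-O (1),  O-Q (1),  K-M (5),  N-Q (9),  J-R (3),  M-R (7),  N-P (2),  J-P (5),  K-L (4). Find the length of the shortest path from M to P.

12

A few of the M→P routes:
M-K-J-N-P: 5 + 2 + 7 + 2 = 16
M-O-K-J-P: 8 + 1 + 2 + 5 = 16
M-J-P: 7 + 5 = 12
M-K-J-P: 5 + 2 + 5 = 12
M-R-J-P: 7 + 3 + 5 = 15
Best route has total 12.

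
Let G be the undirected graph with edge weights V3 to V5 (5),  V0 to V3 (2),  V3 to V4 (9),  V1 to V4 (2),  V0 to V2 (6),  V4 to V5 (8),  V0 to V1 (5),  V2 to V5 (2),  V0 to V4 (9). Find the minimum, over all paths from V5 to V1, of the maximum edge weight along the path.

A few of the V5→V1 routes:
V5 → V4 → V1: max(8, 2) = 8
V5 → V2 → V0 → V1: max(2, 6, 5) = 6
V5 → V3 → V0 → V1: max(5, 2, 5) = 5
The minimum achievable maximum is 5.

5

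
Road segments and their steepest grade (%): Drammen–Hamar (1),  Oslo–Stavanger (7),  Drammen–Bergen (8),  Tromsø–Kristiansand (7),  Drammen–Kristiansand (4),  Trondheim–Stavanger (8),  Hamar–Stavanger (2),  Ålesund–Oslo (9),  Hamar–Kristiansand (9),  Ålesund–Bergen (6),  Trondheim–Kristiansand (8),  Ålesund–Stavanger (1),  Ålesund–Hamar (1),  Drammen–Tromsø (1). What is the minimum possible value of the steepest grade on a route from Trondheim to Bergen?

8

Checking several routes:
Trondheim -> Stavanger -> Hamar -> Drammen -> Bergen: max(8, 2, 1, 8) = 8
Trondheim -> Stavanger -> Hamar -> Ålesund -> Bergen: max(8, 2, 1, 6) = 8
Trondheim -> Stavanger -> Ålesund -> Hamar -> Drammen -> Bergen: max(8, 1, 1, 1, 8) = 8
The minimum achievable maximum is 8%.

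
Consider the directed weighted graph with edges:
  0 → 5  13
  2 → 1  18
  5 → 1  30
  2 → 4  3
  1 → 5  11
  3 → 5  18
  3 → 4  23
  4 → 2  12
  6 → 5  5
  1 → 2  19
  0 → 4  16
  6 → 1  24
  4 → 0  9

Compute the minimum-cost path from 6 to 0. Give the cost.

55

Routes from 6 to 0:
6-1-2-4-0: 24 + 19 + 3 + 9 = 55
6-5-1-2-4-0: 5 + 30 + 19 + 3 + 9 = 66
Best route has total 55.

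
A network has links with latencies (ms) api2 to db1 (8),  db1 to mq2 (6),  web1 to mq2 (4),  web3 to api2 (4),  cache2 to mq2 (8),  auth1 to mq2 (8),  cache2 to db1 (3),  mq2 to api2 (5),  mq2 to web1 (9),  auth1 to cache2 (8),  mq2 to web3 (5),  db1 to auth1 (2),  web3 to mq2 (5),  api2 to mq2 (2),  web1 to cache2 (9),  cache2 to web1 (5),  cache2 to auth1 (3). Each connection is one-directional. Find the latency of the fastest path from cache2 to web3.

Candidate routes:
cache2-auth1-mq2-web3: 3 + 8 + 5 = 16
cache2-db1-mq2-web3: 3 + 6 + 5 = 14
cache2-web1-mq2-web3: 5 + 4 + 5 = 14
cache2-mq2-web3: 8 + 5 = 13
cache2-db1-auth1-mq2-web3: 3 + 2 + 8 + 5 = 18
Best route has total 13 ms.

13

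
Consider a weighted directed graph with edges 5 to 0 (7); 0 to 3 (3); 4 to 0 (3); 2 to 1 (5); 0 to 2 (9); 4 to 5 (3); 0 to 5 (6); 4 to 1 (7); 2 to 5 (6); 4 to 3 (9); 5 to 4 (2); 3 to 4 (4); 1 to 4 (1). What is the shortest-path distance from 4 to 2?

Candidate routes:
4 -> 5 -> 0 -> 2: 3 + 7 + 9 = 19
4 -> 0 -> 2: 3 + 9 = 12
Best route has total 12.

12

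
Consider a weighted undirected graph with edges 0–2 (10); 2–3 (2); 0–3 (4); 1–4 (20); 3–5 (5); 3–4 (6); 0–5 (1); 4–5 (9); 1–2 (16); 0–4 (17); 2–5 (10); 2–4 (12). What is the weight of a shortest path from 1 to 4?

20

Some routes from 1 to 4:
1 -> 2 -> 4: 16 + 12 = 28
1 -> 2 -> 5 -> 4: 16 + 10 + 9 = 35
1 -> 2 -> 3 -> 0 -> 5 -> 4: 16 + 2 + 4 + 1 + 9 = 32
1 -> 2 -> 3 -> 4: 16 + 2 + 6 = 24
1 -> 4: 20
1 -> 2 -> 3 -> 5 -> 4: 16 + 2 + 5 + 9 = 32
Best route has total 20.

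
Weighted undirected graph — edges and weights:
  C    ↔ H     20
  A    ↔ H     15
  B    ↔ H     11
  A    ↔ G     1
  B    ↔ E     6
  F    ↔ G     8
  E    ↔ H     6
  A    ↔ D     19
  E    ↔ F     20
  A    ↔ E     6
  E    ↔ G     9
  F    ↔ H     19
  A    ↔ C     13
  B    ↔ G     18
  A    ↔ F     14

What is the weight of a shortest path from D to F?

Comparing a few candidate routes:
D → A → G → F: 19 + 1 + 8 = 28
D → A → G → E → F: 19 + 1 + 9 + 20 = 49
D → A → E → G → F: 19 + 6 + 9 + 8 = 42
D → A → F: 19 + 14 = 33
D → A → E → H → F: 19 + 6 + 6 + 19 = 50
D → A → E → F: 19 + 6 + 20 = 45
The minimum is 28.

28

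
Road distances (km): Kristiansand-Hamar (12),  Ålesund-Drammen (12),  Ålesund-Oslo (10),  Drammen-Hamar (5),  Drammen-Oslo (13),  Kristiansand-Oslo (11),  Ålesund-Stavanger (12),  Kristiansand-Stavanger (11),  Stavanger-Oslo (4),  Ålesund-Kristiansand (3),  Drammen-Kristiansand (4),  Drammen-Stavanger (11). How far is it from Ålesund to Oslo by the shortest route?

Some routes from Ålesund to Oslo:
Ålesund-Kristiansand-Stavanger-Oslo: 3 + 11 + 4 = 18
Ålesund-Kristiansand-Oslo: 3 + 11 = 14
Ålesund-Oslo: 10
Ålesund-Stavanger-Oslo: 12 + 4 = 16
The minimum is 10 km.

10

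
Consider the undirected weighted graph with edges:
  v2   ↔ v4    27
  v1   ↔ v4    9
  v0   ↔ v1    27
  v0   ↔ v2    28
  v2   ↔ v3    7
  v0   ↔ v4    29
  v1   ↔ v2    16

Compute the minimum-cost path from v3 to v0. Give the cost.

35

Candidate routes:
v3 - v2 - v4 - v0: 7 + 27 + 29 = 63
v3 - v2 - v4 - v1 - v0: 7 + 27 + 9 + 27 = 70
v3 - v2 - v1 - v0: 7 + 16 + 27 = 50
v3 - v2 - v0: 7 + 28 = 35
v3 - v2 - v1 - v4 - v0: 7 + 16 + 9 + 29 = 61
Best route has total 35.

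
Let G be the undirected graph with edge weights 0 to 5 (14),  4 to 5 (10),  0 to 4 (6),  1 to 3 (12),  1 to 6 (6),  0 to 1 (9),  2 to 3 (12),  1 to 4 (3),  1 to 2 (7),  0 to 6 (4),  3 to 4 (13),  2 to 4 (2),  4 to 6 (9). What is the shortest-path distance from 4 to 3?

13

Checking several routes:
4→1→3: 3 + 12 = 15
4→2→3: 2 + 12 = 14
4→3: 13
The minimum is 13.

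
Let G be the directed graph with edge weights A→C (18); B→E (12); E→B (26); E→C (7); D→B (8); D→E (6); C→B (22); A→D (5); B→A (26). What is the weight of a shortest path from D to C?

Routes from D to C:
D→E→B→A→C: 6 + 26 + 26 + 18 = 76
D→E→C: 6 + 7 = 13
D→B→A→C: 8 + 26 + 18 = 52
D→B→E→C: 8 + 12 + 7 = 27
Shortest: 13.

13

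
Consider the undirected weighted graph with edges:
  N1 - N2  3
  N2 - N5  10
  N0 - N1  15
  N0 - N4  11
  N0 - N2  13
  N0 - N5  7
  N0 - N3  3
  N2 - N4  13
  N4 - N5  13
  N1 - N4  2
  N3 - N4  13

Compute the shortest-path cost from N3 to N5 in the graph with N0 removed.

26

Candidate routes:
N3 -> N4 -> N5: 13 + 13 = 26
N3 -> N4 -> N2 -> N5: 13 + 13 + 10 = 36
N3 -> N4 -> N1 -> N2 -> N5: 13 + 2 + 3 + 10 = 28
The minimum is 26.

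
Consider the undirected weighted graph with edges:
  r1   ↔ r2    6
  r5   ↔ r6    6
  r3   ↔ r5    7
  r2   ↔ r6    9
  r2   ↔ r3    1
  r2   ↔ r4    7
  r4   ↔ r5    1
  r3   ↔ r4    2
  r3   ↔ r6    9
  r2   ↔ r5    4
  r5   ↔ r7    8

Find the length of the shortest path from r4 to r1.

Comparing a few candidate routes:
r4 → r3 → r2 → r1: 2 + 1 + 6 = 9
r4 → r2 → r1: 7 + 6 = 13
r4 → r5 → r2 → r1: 1 + 4 + 6 = 11
Shortest: 9.

9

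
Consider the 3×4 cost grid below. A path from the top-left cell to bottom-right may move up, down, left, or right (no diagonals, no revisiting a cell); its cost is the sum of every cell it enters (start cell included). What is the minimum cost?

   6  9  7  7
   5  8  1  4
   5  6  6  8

Best path: r0c0 → r1c0 → r1c1 → r1c2 → r1c3 → r2c3
Cost: 6 + 5 + 8 + 1 + 4 + 8 = 32

32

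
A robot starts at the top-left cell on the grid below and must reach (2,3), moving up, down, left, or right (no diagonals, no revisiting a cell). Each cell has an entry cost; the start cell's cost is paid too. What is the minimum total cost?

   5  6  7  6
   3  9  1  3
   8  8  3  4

25

One optimal route is r0c0 -> r1c0 -> r1c1 -> r1c2 -> r1c3 -> r2c3.
Its cost is 5 + 3 + 9 + 1 + 3 + 4 = 25.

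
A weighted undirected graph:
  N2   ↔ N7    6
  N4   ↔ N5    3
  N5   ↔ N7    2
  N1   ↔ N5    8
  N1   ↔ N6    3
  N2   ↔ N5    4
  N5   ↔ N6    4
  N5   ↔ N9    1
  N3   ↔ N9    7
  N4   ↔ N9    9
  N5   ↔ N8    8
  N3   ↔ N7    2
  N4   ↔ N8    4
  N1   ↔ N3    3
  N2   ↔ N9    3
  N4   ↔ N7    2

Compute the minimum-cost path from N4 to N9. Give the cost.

4

Checking several routes:
N4→N5→N2→N9: 3 + 4 + 3 = 10
N4→N9: 9
N4→N5→N9: 3 + 1 = 4
N4→N7→N5→N9: 2 + 2 + 1 = 5
Shortest: 4.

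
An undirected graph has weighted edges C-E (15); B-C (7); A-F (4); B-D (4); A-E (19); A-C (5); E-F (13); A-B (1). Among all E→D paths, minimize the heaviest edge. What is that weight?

Some routes from E to D:
E→C→B→D: max(15, 7, 4) = 15
E→F→A→B→D: max(13, 4, 1, 4) = 13
E→C→A→B→D: max(15, 5, 1, 4) = 15
E→A→C→B→D: max(19, 5, 7, 4) = 19
E→F→A→C→B→D: max(13, 4, 5, 7, 4) = 13
Best route has worst link 13.

13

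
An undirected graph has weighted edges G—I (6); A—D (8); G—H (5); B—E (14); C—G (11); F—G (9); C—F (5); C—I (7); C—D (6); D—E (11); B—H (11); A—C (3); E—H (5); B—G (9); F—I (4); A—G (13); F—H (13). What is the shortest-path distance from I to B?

15

Checking several routes:
I → F → G → B: 4 + 9 + 9 = 22
I → C → G → B: 7 + 11 + 9 = 27
I → G → B: 6 + 9 = 15
I → F → H → B: 4 + 13 + 11 = 28
I → G → H → B: 6 + 5 + 11 = 22
Best route has total 15.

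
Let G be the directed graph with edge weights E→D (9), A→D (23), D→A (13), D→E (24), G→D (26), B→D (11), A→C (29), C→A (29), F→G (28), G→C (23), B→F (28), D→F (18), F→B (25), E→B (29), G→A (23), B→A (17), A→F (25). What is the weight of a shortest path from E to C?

Comparing a few candidate routes:
E→D→A→C: 9 + 13 + 29 = 51
E→D→F→B→A→C: 9 + 18 + 25 + 17 + 29 = 98
E→B→D→A→C: 29 + 11 + 13 + 29 = 82
E→B→A→C: 29 + 17 + 29 = 75
E→D→F→G→C: 9 + 18 + 28 + 23 = 78
Shortest: 51.

51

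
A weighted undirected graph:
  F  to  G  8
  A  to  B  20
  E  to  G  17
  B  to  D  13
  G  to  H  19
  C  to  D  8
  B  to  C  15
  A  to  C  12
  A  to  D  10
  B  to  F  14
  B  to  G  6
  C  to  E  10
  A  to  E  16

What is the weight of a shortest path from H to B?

25

Comparing a few candidate routes:
H - G - B: 19 + 6 = 25
H - G - E - A - B: 19 + 17 + 16 + 20 = 72
H - G - F - B: 19 + 8 + 14 = 41
H - G - E - A - D - B: 19 + 17 + 16 + 10 + 13 = 75
H - G - E - C - B: 19 + 17 + 10 + 15 = 61
H - G - E - C - D - B: 19 + 17 + 10 + 8 + 13 = 67
Shortest: 25.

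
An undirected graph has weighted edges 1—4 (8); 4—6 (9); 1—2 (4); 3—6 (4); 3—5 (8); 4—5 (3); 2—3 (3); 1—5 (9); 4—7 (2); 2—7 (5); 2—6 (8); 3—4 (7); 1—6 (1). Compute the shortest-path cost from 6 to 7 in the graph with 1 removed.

11

Comparing a few candidate routes:
6-3-2-7: 4 + 3 + 5 = 12
6-4-7: 9 + 2 = 11
6-2-7: 8 + 5 = 13
6-3-4-7: 4 + 7 + 2 = 13
Shortest: 11.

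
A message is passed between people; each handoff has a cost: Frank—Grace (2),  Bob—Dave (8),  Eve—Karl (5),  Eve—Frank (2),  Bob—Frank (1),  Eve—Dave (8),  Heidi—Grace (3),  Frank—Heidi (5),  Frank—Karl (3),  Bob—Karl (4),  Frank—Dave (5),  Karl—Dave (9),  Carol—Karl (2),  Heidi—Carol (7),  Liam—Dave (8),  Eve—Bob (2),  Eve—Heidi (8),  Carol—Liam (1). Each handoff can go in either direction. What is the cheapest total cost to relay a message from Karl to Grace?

A few of the Karl→Grace routes:
Karl-Eve-Frank-Grace: 5 + 2 + 2 = 9
Karl-Eve-Bob-Frank-Grace: 5 + 2 + 1 + 2 = 10
Karl-Frank-Heidi-Grace: 3 + 5 + 3 = 11
Karl-Bob-Frank-Grace: 4 + 1 + 2 = 7
Karl-Frank-Grace: 3 + 2 = 5
Karl-Bob-Eve-Frank-Grace: 4 + 2 + 2 + 2 = 10
Shortest: 5.

5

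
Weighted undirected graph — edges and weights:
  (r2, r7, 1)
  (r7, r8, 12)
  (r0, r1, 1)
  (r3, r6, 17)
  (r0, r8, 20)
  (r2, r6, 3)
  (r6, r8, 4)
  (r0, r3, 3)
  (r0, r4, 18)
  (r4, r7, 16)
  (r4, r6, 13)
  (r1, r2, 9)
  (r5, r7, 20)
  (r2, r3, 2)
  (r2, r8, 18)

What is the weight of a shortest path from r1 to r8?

13

Some routes from r1 to r8:
r1-r2-r6-r8: 9 + 3 + 4 = 16
r1-r0-r3-r2-r7-r8: 1 + 3 + 2 + 1 + 12 = 19
r1-r0-r3-r2-r6-r8: 1 + 3 + 2 + 3 + 4 = 13
The minimum is 13.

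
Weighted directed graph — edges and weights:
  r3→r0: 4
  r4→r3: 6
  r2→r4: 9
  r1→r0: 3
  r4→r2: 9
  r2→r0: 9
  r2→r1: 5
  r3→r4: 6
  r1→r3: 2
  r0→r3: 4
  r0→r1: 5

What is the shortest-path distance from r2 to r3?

7

A few of the r2→r3 routes:
r2 -> r1 -> r0 -> r3: 5 + 3 + 4 = 12
r2 -> r1 -> r3: 5 + 2 = 7
r2 -> r0 -> r3: 9 + 4 = 13
Best route has total 7.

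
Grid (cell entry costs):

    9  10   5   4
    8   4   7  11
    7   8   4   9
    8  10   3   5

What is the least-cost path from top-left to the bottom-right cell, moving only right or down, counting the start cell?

40

Cheapest: (0,0) → (1,0) → (1,1) → (1,2) → (2,2) → (3,2) → (3,3)
  9 + 8 + 4 + 7 + 4 + 3 + 5 = 40
For comparison, the top-then-right route costs 53.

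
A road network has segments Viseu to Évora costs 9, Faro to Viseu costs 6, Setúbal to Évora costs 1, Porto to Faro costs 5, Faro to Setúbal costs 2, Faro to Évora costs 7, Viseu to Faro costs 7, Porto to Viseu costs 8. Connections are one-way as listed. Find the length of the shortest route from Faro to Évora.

Paths from Faro to Évora:
Faro - Setúbal - Évora: 2 + 1 = 3
Faro - Viseu - Évora: 6 + 9 = 15
Faro - Évora: 7
Shortest: 3.

3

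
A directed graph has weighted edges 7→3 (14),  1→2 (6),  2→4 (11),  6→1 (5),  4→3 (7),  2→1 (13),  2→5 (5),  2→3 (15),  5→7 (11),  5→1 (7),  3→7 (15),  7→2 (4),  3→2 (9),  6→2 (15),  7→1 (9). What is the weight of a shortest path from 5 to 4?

24

Routes from 5 to 4:
5 → 7 → 1 → 2 → 4: 11 + 9 + 6 + 11 = 37
5 → 1 → 2 → 4: 7 + 6 + 11 = 24
5 → 7 → 3 → 2 → 4: 11 + 14 + 9 + 11 = 45
5 → 7 → 2 → 4: 11 + 4 + 11 = 26
Shortest: 24.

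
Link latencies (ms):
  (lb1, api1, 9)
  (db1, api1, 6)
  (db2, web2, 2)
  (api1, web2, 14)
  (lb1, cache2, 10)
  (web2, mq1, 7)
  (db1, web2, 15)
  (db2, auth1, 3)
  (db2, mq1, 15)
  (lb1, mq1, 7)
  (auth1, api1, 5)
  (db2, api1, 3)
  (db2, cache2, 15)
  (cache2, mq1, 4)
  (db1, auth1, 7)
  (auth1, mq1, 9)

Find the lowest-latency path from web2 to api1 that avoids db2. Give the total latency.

14

Checking several routes:
web2 - db1 - api1: 15 + 6 = 21
web2 - api1: 14
web2 - mq1 - auth1 - api1: 7 + 9 + 5 = 21
Best route has total 14 ms.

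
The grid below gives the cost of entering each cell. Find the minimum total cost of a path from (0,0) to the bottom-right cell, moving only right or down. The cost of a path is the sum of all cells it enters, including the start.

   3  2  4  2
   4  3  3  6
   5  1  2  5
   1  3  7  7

One optimal route is (0,0)→(0,1)→(1,1)→(2,1)→(2,2)→(2,3)→(3,3).
Its cost is 3 + 2 + 3 + 1 + 2 + 5 + 7 = 23.

23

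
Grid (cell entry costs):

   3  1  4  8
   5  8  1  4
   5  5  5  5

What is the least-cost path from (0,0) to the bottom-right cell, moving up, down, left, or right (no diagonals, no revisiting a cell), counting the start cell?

18

Best path: r0c0 -> r0c1 -> r0c2 -> r1c2 -> r1c3 -> r2c3
Cost: 3 + 1 + 4 + 1 + 4 + 5 = 18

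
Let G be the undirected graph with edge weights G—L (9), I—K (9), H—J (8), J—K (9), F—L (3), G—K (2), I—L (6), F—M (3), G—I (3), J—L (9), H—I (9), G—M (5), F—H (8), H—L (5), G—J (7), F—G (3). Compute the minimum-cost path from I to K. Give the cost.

5

A few of the I→K routes:
I→K: 9
I→L→F→G→K: 6 + 3 + 3 + 2 = 14
I→G→K: 3 + 2 = 5
The minimum is 5.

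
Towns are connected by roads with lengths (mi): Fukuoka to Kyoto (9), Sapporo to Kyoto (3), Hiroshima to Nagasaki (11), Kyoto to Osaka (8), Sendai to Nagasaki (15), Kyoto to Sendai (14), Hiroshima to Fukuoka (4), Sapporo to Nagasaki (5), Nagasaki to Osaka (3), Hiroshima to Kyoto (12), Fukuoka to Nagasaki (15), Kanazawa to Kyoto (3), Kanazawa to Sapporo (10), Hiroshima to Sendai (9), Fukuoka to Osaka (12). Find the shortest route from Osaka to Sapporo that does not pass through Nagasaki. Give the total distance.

11

Some routes from Osaka to Sapporo avoiding Nagasaki:
Osaka-Kyoto-Kanazawa-Sapporo: 8 + 3 + 10 = 21
Osaka-Fukuoka-Hiroshima-Kyoto-Sapporo: 12 + 4 + 12 + 3 = 31
Osaka-Fukuoka-Kyoto-Sapporo: 12 + 9 + 3 = 24
Osaka-Kyoto-Sapporo: 8 + 3 = 11
Shortest: 11 mi.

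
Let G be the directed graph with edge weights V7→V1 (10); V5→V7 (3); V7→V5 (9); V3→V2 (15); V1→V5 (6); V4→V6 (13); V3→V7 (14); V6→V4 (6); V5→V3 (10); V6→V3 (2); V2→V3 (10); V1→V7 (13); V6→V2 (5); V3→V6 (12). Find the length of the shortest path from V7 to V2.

34

Routes from V7 to V2:
V7-V1-V5-V3-V2: 10 + 6 + 10 + 15 = 41
V7-V1-V5-V3-V6-V2: 10 + 6 + 10 + 12 + 5 = 43
V7-V5-V3-V2: 9 + 10 + 15 = 34
V7-V5-V3-V6-V2: 9 + 10 + 12 + 5 = 36
Best route has total 34.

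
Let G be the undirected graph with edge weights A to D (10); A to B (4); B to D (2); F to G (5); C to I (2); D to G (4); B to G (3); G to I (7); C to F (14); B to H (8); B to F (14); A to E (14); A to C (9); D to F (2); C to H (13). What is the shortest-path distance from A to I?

Some routes from A to I:
A→C→I: 9 + 2 = 11
A→B→D→F→G→I: 4 + 2 + 2 + 5 + 7 = 20
A→D→G→I: 10 + 4 + 7 = 21
A→D→B→G→I: 10 + 2 + 3 + 7 = 22
A→B→G→I: 4 + 3 + 7 = 14
A→B→D→G→I: 4 + 2 + 4 + 7 = 17
Shortest: 11.

11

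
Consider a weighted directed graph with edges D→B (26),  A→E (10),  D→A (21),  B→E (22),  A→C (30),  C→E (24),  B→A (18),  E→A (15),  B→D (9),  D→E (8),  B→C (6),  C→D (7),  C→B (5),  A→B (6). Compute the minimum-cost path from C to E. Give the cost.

15

Some routes from C to E:
C - E: 24
C - B - D - E: 5 + 9 + 8 = 22
C - D - E: 7 + 8 = 15
Best route has total 15.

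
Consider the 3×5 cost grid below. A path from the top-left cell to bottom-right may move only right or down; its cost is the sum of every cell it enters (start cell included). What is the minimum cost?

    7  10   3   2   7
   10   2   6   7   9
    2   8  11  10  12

Path (0,0) -> (0,1) -> (0,2) -> (0,3) -> (0,4) -> (1,4) -> (2,4): 7 + 10 + 3 + 2 + 7 + 9 + 12 = 50.

50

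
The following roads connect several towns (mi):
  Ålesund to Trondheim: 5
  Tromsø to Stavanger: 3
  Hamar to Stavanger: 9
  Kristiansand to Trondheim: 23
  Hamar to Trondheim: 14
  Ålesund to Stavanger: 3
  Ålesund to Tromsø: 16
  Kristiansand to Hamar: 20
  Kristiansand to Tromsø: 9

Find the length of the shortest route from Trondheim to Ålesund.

5

Some routes from Trondheim to Ålesund:
Trondheim-Kristiansand-Tromsø-Stavanger-Ålesund: 23 + 9 + 3 + 3 = 38
Trondheim-Ålesund: 5
Trondheim-Hamar-Stavanger-Ålesund: 14 + 9 + 3 = 26
Shortest: 5 mi.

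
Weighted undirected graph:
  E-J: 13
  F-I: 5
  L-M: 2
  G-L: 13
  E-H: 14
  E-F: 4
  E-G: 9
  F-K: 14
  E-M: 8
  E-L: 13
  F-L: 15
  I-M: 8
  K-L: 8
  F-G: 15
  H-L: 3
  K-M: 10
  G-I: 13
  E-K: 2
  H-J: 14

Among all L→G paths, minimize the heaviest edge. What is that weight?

9

Comparing a few candidate routes:
L → K → M → I → F → E → G: max(8, 10, 8, 5, 4, 9) = 10
L → K → E → G: max(8, 2, 9) = 9
L → M → I → F → E → G: max(2, 8, 5, 4, 9) = 9
L → M → E → G: max(2, 8, 9) = 9
L → K → M → E → G: max(8, 10, 8, 9) = 10
L → M → K → E → G: max(2, 10, 2, 9) = 10
Smallest bottleneck: 9.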